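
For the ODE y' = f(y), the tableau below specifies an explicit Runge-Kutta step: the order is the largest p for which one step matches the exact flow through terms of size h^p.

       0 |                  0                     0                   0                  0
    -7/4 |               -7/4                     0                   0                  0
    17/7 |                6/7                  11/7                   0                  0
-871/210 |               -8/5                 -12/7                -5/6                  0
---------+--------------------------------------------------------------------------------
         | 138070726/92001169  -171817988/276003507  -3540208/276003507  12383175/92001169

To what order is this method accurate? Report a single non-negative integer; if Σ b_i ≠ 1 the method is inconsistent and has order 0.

b = (138070726/92001169, -171817988/276003507, -3540208/276003507, 12383175/92001169)
c = (0, -7/4, 17/7, -871/210)
Ac = (0, 0, -11/4, 41/42)
Σ b_i: 138070726/92001169·1 + (-171817988/276003507)·1 + (-3540208/276003507)·1 + 12383175/92001169·1 = 1 ✓
b·c: (-171817988/276003507)·(-7/4) + (-3540208/276003507)·17/7 + 12383175/92001169·(-871/210) = 1/2 ✓
b·c²: (-171817988/276003507)·49/16 + (-3540208/276003507)·289/49 + 12383175/92001169·758641/44100 = 1/3 ✓
b·Ac: (-3540208/276003507)·(-11/4) + 12383175/92001169·41/42 = 1/6 ✓
b·c³: (-171817988/276003507)·(-343/64) + (-3540208/276003507)·4913/343 + 12383175/92001169·(-660776311/9261000) = -1610673161093/249677018640 ≠ 1/4 ⇒ order 3.
b·(c∘Ac): (-3540208/276003507)·(-187/28) + 12383175/92001169·(-35711/8820) = -1183185963/2576032732 ≠ 1/8
b·Ac²: (-3540208/276003507)·77/16 + 12383175/92001169·(-5977/588) = -850038881/594469092 ≠ 1/12
b·A²c: 12383175/92001169·55/24 = 227024875/736009352 ≠ 1/24

3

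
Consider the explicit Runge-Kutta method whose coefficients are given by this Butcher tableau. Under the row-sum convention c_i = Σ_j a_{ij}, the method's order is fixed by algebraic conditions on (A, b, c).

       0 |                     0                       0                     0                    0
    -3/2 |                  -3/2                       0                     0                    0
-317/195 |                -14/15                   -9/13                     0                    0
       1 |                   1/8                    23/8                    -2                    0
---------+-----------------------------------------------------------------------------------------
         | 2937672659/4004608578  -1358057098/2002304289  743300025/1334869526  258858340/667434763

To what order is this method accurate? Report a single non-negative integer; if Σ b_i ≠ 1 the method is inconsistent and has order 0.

b = (2937672659/4004608578, -1358057098/2002304289, 743300025/1334869526, 258858340/667434763)
c = (0, -3/2, -317/195, 1)
Ac = (0, 0, 27/26, -3311/3120)
Σ b_i: 2937672659/4004608578·1 + (-1358057098/2002304289)·1 + 743300025/1334869526·1 + 258858340/667434763·1 = 1 ✓
b·c: (-1358057098/2002304289)·(-3/2) + 743300025/1334869526·(-317/195) + 258858340/667434763·1 = 1/2 ✓
b·c²: (-1358057098/2002304289)·9/4 + 743300025/1334869526·100489/38025 + 258858340/667434763·1 = 1/3 ✓
b·Ac: 743300025/1334869526·27/26 + 258858340/667434763·(-3311/3120) = 1/6 ✓
b·c³: (-1358057098/2002304289)·(-27/8) + 743300025/1334869526·(-31855013/7414875) + 258858340/667434763·1 = 34205136259/120138257340 ≠ 1/4 ⇒ order 3.
b·(c∘Ac): 743300025/1334869526·(-2853/1690) + 258858340/667434763·(-3311/3120) = -5412671477/4004608578 ≠ 1/8
b·Ac²: 743300025/1334869526·(-81/52) + 258858340/667434763·1439879/1216800 = -637886049907/1561797345420 ≠ 1/12
b·A²c: 258858340/667434763·(-27/13) = -537628860/667434763 ≠ 1/24

3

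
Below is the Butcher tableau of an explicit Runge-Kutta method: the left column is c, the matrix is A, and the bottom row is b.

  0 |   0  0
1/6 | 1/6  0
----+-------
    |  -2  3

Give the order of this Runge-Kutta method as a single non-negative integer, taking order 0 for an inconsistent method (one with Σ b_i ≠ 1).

2

b = (-2, 3)
c = (0, 1/6)
Σ b_i: (-2)·1 + 3·1 = 1 ✓
b·c: 3·1/6 = 1/2 ✓; 2 stages ⇒ order 2.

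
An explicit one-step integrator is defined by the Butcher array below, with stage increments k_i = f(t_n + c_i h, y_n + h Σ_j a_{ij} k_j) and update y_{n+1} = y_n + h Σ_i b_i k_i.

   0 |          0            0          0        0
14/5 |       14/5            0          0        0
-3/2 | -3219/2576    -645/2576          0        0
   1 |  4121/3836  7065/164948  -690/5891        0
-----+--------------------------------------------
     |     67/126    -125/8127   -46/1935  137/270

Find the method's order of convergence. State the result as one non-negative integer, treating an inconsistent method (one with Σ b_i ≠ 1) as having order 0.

b = (67/126, -125/8127, -46/1935, 137/270)
c = (0, 14/5, -3/2, 1)
Ac = (0, 0, -129/184, 81/274)
Σ b_i: 67/126·1 + (-125/8127)·1 + (-46/1935)·1 + 137/270·1 = 1 ✓
b·c: (-125/8127)·14/5 + (-46/1935)·(-3/2) + 137/270·1 = 1/2 ✓
b·c²: (-125/8127)·196/25 + (-46/1935)·9/4 + 137/270·1 = 1/3 ✓
b·Ac: (-46/1935)·(-129/184) + 137/270·81/274 = 1/6 ✓
b·c³: (-125/8127)·2744/125 + (-46/1935)·(-27/8) + 137/270·1 = 1/4 ✓
b·(c∘Ac): (-46/1935)·387/368 + 137/270·81/274 = 1/8 ✓
b·Ac²: (-46/1935)·(-903/460) + 137/270·99/1370 = 1/12 ✓
b·A²c: 137/270·45/548 = 1/24 ✓; 4 stages ⇒ order 4.

4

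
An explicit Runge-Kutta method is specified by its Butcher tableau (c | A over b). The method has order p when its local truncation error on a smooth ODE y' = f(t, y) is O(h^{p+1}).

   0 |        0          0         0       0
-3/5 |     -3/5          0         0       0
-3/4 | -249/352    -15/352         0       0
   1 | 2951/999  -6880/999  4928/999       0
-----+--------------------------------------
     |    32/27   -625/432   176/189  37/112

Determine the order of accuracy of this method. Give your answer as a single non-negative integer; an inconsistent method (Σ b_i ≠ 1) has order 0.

4

b = (32/27, -625/432, 176/189, 37/112)
c = (0, -3/5, -3/4, 1)
Ac = (0, 0, 9/352, 16/37)
Σ b_i: 32/27·1 + (-625/432)·1 + 176/189·1 + 37/112·1 = 1 ✓
b·c: (-625/432)·(-3/5) + 176/189·(-3/4) + 37/112·1 = 1/2 ✓
b·c²: (-625/432)·9/25 + 176/189·9/16 + 37/112·1 = 1/3 ✓
b·Ac: 176/189·9/352 + 37/112·16/37 = 1/6 ✓
b·c³: (-625/432)·(-27/125) + 176/189·(-27/64) + 37/112·1 = 1/4 ✓
b·(c∘Ac): 176/189·(-27/1408) + 37/112·16/37 = 1/8 ✓
b·Ac²: 176/189·(-27/1760) + 37/112·164/555 = 1/12 ✓
b·A²c: 37/112·14/111 = 1/24 ✓; 4 stages ⇒ order 4.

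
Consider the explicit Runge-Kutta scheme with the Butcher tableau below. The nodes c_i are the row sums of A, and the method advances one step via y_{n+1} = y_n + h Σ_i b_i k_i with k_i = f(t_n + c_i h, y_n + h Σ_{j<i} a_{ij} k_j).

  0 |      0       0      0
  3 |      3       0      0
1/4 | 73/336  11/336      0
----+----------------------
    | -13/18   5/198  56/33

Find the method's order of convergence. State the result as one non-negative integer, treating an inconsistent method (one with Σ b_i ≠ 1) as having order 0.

3

b = (-13/18, 5/198, 56/33)
c = (0, 3, 1/4)
Ac = (0, 0, 11/112)
Σ b_i: (-13/18)·1 + 5/198·1 + 56/33·1 = 1 ✓
b·c: 5/198·3 + 56/33·1/4 = 1/2 ✓
b·c²: 5/198·9 + 56/33·1/16 = 1/3 ✓
b·Ac: 56/33·11/112 = 1/6 ✓; 3 stages ⇒ order 3.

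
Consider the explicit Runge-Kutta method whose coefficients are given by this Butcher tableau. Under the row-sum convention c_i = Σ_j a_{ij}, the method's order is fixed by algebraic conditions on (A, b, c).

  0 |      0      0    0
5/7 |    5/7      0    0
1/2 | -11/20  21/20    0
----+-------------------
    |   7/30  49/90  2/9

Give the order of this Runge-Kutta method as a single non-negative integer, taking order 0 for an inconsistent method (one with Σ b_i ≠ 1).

b = (7/30, 49/90, 2/9)
c = (0, 5/7, 1/2)
Ac = (0, 0, 3/4)
Σ b_i: 7/30·1 + 49/90·1 + 2/9·1 = 1 ✓
b·c: 49/90·5/7 + 2/9·1/2 = 1/2 ✓
b·c²: 49/90·25/49 + 2/9·1/4 = 1/3 ✓
b·Ac: 2/9·3/4 = 1/6 ✓; 3 stages ⇒ order 3.

3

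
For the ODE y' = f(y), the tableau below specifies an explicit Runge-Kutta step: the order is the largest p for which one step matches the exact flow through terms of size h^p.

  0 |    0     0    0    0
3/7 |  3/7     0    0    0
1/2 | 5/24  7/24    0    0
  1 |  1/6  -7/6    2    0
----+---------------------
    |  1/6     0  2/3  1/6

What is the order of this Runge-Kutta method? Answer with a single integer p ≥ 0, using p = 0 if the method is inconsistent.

b = (1/6, 0, 2/3, 1/6)
c = (0, 3/7, 1/2, 1)
Ac = (0, 0, 1/8, 1/2)
Σ b_i: 1/6·1 + 2/3·1 + 1/6·1 = 1 ✓
b·c: 2/3·1/2 + 1/6·1 = 1/2 ✓
b·c²: 2/3·1/4 + 1/6·1 = 1/3 ✓
b·Ac: 2/3·1/8 + 1/6·1/2 = 1/6 ✓
b·c³: 2/3·1/8 + 1/6·1 = 1/4 ✓
b·(c∘Ac): 2/3·1/16 + 1/6·1/2 = 1/8 ✓
b·Ac²: 2/3·3/56 + 1/6·2/7 = 1/12 ✓
b·A²c: 1/6·1/4 = 1/24 ✓; 4 stages ⇒ order 4.

4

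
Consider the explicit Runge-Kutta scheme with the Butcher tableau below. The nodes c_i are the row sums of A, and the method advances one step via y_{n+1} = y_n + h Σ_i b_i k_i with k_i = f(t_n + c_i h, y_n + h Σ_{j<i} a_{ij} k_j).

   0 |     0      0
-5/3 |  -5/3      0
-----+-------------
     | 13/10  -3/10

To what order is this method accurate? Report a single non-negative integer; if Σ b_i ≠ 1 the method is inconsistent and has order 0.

2

b = (13/10, -3/10)
c = (0, -5/3)
Σ b_i: 13/10·1 + (-3/10)·1 = 1 ✓
b·c: (-3/10)·(-5/3) = 1/2 ✓; 2 stages ⇒ order 2.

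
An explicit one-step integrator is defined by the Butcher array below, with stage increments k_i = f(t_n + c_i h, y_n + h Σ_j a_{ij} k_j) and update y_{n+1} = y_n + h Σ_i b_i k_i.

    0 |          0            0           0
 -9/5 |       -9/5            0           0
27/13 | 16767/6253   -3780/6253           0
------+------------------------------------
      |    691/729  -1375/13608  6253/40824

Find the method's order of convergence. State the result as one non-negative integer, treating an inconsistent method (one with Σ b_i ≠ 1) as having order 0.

b = (691/729, -1375/13608, 6253/40824)
c = (0, -9/5, 27/13)
Ac = (0, 0, 6804/6253)
Σ b_i: 691/729·1 + (-1375/13608)·1 + 6253/40824·1 = 1 ✓
b·c: (-1375/13608)·(-9/5) + 6253/40824·27/13 = 1/2 ✓
b·c²: (-1375/13608)·81/25 + 6253/40824·729/169 = 1/3 ✓
b·Ac: 6253/40824·6804/6253 = 1/6 ✓; 3 stages ⇒ order 3.

3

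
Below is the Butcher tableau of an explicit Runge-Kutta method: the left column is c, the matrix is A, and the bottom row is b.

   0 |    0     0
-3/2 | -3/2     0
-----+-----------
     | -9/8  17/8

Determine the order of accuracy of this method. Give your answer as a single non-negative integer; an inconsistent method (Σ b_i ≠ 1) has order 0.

1

b = (-9/8, 17/8)
c = (0, -3/2)
Σ b_i: (-9/8)·1 + 17/8·1 = 1 ✓
b·c: 17/8·(-3/2) = -51/16 ≠ 1/2 ⇒ order 1.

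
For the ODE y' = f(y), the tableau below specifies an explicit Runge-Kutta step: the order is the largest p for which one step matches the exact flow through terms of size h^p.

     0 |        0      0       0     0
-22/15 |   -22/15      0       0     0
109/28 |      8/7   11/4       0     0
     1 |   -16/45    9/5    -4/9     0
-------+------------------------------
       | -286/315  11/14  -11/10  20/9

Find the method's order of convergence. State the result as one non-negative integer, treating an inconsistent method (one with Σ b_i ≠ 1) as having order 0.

1

b = (-286/315, 11/14, -11/10, 20/9)
c = (0, -22/15, 109/28, 1)
Ac = (0, 0, -121/30, -6883/1575)
Σ b_i: (-286/315)·1 + 11/14·1 + (-11/10)·1 + 20/9·1 = 1 ✓
b·c: 11/14·(-22/15) + (-11/10)·109/28 + 20/9·1 = -1619/504 ≠ 1/2 ⇒ order 1.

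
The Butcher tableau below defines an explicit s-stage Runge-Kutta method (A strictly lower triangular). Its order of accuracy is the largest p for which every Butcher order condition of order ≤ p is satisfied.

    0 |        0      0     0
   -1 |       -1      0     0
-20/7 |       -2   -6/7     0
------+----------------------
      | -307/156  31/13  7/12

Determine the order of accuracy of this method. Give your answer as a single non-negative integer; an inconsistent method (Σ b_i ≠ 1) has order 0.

1

b = (-307/156, 31/13, 7/12)
c = (0, -1, -20/7)
Ac = (0, 0, 6/7)
Σ b_i: (-307/156)·1 + 31/13·1 + 7/12·1 = 1 ✓
b·c: 31/13·(-1) + 7/12·(-20/7) = -158/39 ≠ 1/2 ⇒ order 1.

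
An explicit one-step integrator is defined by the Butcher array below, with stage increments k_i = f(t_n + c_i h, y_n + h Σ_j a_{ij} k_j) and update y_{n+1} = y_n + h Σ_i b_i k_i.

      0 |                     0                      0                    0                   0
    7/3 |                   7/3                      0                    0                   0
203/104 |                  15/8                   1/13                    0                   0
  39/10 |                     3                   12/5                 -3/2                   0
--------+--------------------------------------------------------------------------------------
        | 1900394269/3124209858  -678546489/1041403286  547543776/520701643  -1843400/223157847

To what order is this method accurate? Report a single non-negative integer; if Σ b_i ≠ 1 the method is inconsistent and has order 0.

b = (1900394269/3124209858, -678546489/1041403286, 547543776/520701643, -1843400/223157847)
c = (0, 7/3, 203/104, 39/10)
Ac = (0, 0, 7/39, 2779/1040)
Σ b_i: 1900394269/3124209858·1 + (-678546489/1041403286)·1 + 547543776/520701643·1 + (-1843400/223157847)·1 = 1 ✓
b·c: (-678546489/1041403286)·7/3 + 547543776/520701643·203/104 + (-1843400/223157847)·39/10 = 1/2 ✓
b·c²: (-678546489/1041403286)·49/9 + 547543776/520701643·41209/10816 + (-1843400/223157847)·1521/100 = 1/3 ✓
b·Ac: 547543776/520701643·7/39 + (-1843400/223157847)·2779/1040 = 1/6 ✓
b·c³: (-678546489/1041403286)·343/27 + 547543776/520701643·8365427/1124864 + (-1843400/223157847)·59319/1000 = -659453936377/696252482640 ≠ 1/4 ⇒ order 3.
b·(c∘Ac): 547543776/520701643·1421/4056 + (-1843400/223157847)·8337/800 = 84002709/297543796 ≠ 1/8
b·Ac²: 547543776/520701643·49/117 + (-1843400/223157847)·2385467/324480 = 52868422397/139250496528 ≠ 1/12
b·A²c: (-1843400/223157847)·(-7/26) = 496300/223157847 ≠ 1/24

3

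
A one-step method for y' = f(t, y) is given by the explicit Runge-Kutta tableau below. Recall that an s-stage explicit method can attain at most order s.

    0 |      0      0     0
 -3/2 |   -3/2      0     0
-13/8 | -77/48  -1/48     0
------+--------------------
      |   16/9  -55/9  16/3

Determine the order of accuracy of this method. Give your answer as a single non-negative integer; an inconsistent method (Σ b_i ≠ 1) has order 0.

3

b = (16/9, -55/9, 16/3)
c = (0, -3/2, -13/8)
Ac = (0, 0, 1/32)
Σ b_i: 16/9·1 + (-55/9)·1 + 16/3·1 = 1 ✓
b·c: (-55/9)·(-3/2) + 16/3·(-13/8) = 1/2 ✓
b·c²: (-55/9)·9/4 + 16/3·169/64 = 1/3 ✓
b·Ac: 16/3·1/32 = 1/6 ✓; 3 stages ⇒ order 3.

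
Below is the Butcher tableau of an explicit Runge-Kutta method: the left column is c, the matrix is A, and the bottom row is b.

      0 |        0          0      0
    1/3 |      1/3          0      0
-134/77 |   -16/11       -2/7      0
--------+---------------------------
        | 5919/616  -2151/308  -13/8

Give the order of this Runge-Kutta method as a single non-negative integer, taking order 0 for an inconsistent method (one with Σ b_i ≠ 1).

2

b = (5919/616, -2151/308, -13/8)
c = (0, 1/3, -134/77)
Ac = (0, 0, -2/21)
Σ b_i: 5919/616·1 + (-2151/308)·1 + (-13/8)·1 = 1 ✓
b·c: (-2151/308)·1/3 + (-13/8)·(-134/77) = 1/2 ✓
b·c²: (-2151/308)·1/9 + (-13/8)·17956/5929 = -135117/23716 ≠ 1/3 ⇒ order 2.
b·Ac: (-13/8)·(-2/21) = 13/84 ≠ 1/6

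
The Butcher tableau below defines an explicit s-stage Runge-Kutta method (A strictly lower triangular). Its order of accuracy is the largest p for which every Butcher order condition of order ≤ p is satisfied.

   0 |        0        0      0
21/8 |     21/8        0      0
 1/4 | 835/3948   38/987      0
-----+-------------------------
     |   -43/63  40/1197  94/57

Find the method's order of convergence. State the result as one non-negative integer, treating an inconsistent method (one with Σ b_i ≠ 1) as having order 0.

3

b = (-43/63, 40/1197, 94/57)
c = (0, 21/8, 1/4)
Ac = (0, 0, 19/188)
Σ b_i: (-43/63)·1 + 40/1197·1 + 94/57·1 = 1 ✓
b·c: 40/1197·21/8 + 94/57·1/4 = 1/2 ✓
b·c²: 40/1197·441/64 + 94/57·1/16 = 1/3 ✓
b·Ac: 94/57·19/188 = 1/6 ✓; 3 stages ⇒ order 3.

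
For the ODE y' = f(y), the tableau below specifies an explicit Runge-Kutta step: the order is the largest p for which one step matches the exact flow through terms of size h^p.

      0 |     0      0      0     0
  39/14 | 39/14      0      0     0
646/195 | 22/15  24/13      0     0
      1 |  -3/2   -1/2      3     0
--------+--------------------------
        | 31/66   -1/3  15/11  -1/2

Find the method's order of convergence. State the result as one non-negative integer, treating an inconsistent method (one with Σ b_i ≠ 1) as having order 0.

1

b = (31/66, -1/3, 15/11, -1/2)
c = (0, 39/14, 646/195, 1)
Ac = (0, 0, 36/7, 15553/1820)
Σ b_i: 31/66·1 + (-1/3)·1 + 15/11·1 + (-1/2)·1 = 1 ✓
b·c: (-1/3)·39/14 + 15/11·646/195 + (-1/2)·1 = 3092/1001 ≠ 1/2 ⇒ order 1.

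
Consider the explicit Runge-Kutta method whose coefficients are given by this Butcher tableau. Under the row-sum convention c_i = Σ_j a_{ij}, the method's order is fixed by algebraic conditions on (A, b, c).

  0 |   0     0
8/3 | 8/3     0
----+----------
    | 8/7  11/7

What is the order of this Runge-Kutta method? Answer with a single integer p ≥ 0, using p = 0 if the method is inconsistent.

0

b = (8/7, 11/7)
c = (0, 8/3)
Σ b_i: 8/7·1 + 11/7·1 = 19/7 ≠ 1 ⇒ order 0.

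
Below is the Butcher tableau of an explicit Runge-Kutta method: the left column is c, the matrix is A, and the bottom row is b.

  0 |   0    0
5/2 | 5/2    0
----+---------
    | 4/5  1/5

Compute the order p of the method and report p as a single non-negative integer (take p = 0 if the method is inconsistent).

2

b = (4/5, 1/5)
c = (0, 5/2)
Σ b_i: 4/5·1 + 1/5·1 = 1 ✓
b·c: 1/5·5/2 = 1/2 ✓; 2 stages ⇒ order 2.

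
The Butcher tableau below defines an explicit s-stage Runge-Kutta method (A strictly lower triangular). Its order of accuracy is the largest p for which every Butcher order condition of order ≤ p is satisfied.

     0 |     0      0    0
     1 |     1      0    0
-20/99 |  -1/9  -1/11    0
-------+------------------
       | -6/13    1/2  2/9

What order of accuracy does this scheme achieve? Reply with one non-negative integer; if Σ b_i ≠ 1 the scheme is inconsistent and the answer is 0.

0

b = (-6/13, 1/2, 2/9)
c = (0, 1, -20/99)
Ac = (0, 0, -1/11)
Σ b_i: (-6/13)·1 + 1/2·1 + 2/9·1 = 61/234 ≠ 1 ⇒ order 0.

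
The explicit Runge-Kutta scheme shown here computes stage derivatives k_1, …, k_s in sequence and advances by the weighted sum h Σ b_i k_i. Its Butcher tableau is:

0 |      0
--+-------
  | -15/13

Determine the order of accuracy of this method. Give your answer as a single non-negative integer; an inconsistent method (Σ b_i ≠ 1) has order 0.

0

b = (-15/13)
c = (0)
Σ b_i: (-15/13)·1 = -15/13 ≠ 1 ⇒ order 0.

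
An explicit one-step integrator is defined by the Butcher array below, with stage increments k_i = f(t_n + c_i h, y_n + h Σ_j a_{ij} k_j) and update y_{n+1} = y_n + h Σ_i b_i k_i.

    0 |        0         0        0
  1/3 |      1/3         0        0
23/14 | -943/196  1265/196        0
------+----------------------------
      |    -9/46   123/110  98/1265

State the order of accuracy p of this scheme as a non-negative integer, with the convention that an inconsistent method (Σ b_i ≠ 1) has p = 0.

b = (-9/46, 123/110, 98/1265)
c = (0, 1/3, 23/14)
Ac = (0, 0, 1265/588)
Σ b_i: (-9/46)·1 + 123/110·1 + 98/1265·1 = 1 ✓
b·c: 123/110·1/3 + 98/1265·23/14 = 1/2 ✓
b·c²: 123/110·1/9 + 98/1265·529/196 = 1/3 ✓
b·Ac: 98/1265·1265/588 = 1/6 ✓; 3 stages ⇒ order 3.

3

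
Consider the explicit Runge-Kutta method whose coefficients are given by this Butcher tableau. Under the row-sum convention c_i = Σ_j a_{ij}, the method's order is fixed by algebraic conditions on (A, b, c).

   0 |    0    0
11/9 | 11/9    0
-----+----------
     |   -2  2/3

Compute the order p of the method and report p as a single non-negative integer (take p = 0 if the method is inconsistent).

b = (-2, 2/3)
c = (0, 11/9)
Σ b_i: (-2)·1 + 2/3·1 = -4/3 ≠ 1 ⇒ order 0.

0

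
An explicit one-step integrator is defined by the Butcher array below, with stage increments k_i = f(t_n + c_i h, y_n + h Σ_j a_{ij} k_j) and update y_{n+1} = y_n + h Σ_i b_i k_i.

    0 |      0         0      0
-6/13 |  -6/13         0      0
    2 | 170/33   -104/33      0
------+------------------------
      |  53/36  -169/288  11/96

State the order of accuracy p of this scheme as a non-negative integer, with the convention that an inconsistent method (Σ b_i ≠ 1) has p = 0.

3

b = (53/36, -169/288, 11/96)
c = (0, -6/13, 2)
Ac = (0, 0, 16/11)
Σ b_i: 53/36·1 + (-169/288)·1 + 11/96·1 = 1 ✓
b·c: (-169/288)·(-6/13) + 11/96·2 = 1/2 ✓
b·c²: (-169/288)·36/169 + 11/96·4 = 1/3 ✓
b·Ac: 11/96·16/11 = 1/6 ✓; 3 stages ⇒ order 3.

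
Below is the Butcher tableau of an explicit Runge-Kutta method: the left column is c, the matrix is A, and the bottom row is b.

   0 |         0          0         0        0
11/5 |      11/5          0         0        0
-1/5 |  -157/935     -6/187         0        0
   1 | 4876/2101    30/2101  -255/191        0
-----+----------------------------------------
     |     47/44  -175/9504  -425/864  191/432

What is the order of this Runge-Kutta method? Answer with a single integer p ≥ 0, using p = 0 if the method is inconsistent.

4

b = (47/44, -175/9504, -425/864, 191/432)
c = (0, 11/5, -1/5, 1)
Ac = (0, 0, -6/85, 57/191)
Σ b_i: 47/44·1 + (-175/9504)·1 + (-425/864)·1 + 191/432·1 = 1 ✓
b·c: (-175/9504)·11/5 + (-425/864)·(-1/5) + 191/432·1 = 1/2 ✓
b·c²: (-175/9504)·121/25 + (-425/864)·1/25 + 191/432·1 = 1/3 ✓
b·Ac: (-425/864)·(-6/85) + 191/432·57/191 = 1/6 ✓
b·c³: (-175/9504)·1331/125 + (-425/864)·(-1/125) + 191/432·1 = 1/4 ✓
b·(c∘Ac): (-425/864)·6/425 + 191/432·57/191 = 1/8 ✓
b·Ac²: (-425/864)·(-66/425) + 191/432·3/191 = 1/12 ✓
b·A²c: 191/432·18/191 = 1/24 ✓; 4 stages ⇒ order 4.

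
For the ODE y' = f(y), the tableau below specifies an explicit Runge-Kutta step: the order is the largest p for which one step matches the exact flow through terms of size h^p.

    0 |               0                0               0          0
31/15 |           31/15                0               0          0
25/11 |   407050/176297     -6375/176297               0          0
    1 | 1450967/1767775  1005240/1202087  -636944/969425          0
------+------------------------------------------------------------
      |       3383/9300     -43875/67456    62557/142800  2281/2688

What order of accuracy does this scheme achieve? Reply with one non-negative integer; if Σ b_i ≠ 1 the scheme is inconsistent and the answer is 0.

b = (3383/9300, -43875/67456, 62557/142800, 2281/2688)
c = (0, 31/15, 25/11, 1)
Ac = (0, 0, -425/5687, 536/2281)
Σ b_i: 3383/9300·1 + (-43875/67456)·1 + 62557/142800·1 + 2281/2688·1 = 1 ✓
b·c: (-43875/67456)·31/15 + 62557/142800·25/11 + 2281/2688·1 = 1/2 ✓
b·c²: (-43875/67456)·961/225 + 62557/142800·625/121 + 2281/2688·1 = 1/3 ✓
b·Ac: 62557/142800·(-425/5687) + 2281/2688·536/2281 = 1/6 ✓
b·c³: (-43875/67456)·29791/3375 + 62557/142800·15625/1331 + 2281/2688·1 = 1/4 ✓
b·(c∘Ac): 62557/142800·(-10625/62557) + 2281/2688·536/2281 = 1/8 ✓
b·Ac²: 62557/142800·(-2635/17061) + 2281/2688·6088/34215 = 1/12 ✓
b·A²c: 2281/2688·112/2281 = 1/24 ✓; 4 stages ⇒ order 4.

4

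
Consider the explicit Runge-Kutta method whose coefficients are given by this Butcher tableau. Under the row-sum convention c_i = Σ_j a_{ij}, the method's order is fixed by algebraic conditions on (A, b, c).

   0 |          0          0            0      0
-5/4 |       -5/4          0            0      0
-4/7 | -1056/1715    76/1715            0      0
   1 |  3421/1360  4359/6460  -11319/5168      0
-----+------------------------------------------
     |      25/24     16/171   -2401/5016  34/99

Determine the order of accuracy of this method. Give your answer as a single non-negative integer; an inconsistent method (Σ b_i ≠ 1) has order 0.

4

b = (25/24, 16/171, -2401/5016, 34/99)
c = (0, -5/4, -4/7, 1)
Ac = (0, 0, -19/343, 111/272)
Σ b_i: 25/24·1 + 16/171·1 + (-2401/5016)·1 + 34/99·1 = 1 ✓
b·c: 16/171·(-5/4) + (-2401/5016)·(-4/7) + 34/99·1 = 1/2 ✓
b·c²: 16/171·25/16 + (-2401/5016)·16/49 + 34/99·1 = 1/3 ✓
b·Ac: (-2401/5016)·(-19/343) + 34/99·111/272 = 1/6 ✓
b·c³: 16/171·(-125/64) + (-2401/5016)·(-64/343) + 34/99·1 = 1/4 ✓
b·(c∘Ac): (-2401/5016)·76/2401 + 34/99·111/272 = 1/8 ✓
b·Ac²: (-2401/5016)·95/1372 + 34/99·369/1088 = 1/12 ✓
b·A²c: 34/99·33/272 = 1/24 ✓; 4 stages ⇒ order 4.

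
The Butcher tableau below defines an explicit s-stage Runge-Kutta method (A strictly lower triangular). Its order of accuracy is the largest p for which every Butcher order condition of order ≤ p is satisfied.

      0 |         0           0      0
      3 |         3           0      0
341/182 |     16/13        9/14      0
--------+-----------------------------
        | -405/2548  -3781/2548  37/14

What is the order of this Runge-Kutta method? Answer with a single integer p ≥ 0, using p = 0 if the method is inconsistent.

2

b = (-405/2548, -3781/2548, 37/14)
c = (0, 3, 341/182)
Ac = (0, 0, 27/14)
Σ b_i: (-405/2548)·1 + (-3781/2548)·1 + 37/14·1 = 1 ✓
b·c: (-3781/2548)·3 + 37/14·341/182 = 1/2 ✓
b·c²: (-3781/2548)·9 + 37/14·116281/33124 = -1890881/463736 ≠ 1/3 ⇒ order 2.
b·Ac: 37/14·27/14 = 999/196 ≠ 1/6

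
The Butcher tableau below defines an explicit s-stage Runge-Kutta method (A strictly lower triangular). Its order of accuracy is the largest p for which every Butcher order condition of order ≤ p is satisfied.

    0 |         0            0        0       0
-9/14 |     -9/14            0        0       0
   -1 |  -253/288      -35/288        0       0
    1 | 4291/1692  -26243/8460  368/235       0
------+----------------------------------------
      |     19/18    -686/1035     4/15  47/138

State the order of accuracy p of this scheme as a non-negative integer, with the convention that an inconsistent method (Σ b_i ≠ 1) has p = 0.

b = (19/18, -686/1035, 4/15, 47/138)
c = (0, -9/14, -1, 1)
Ac = (0, 0, 5/64, 161/376)
Σ b_i: 19/18·1 + (-686/1035)·1 + 4/15·1 + 47/138·1 = 1 ✓
b·c: (-686/1035)·(-9/14) + 4/15·(-1) + 47/138·1 = 1/2 ✓
b·c²: (-686/1035)·81/196 + 4/15·1 + 47/138·1 = 1/3 ✓
b·Ac: 4/15·5/64 + 47/138·161/376 = 1/6 ✓
b·c³: (-686/1035)·(-729/2744) + 4/15·(-1) + 47/138·1 = 1/4 ✓
b·(c∘Ac): 4/15·(-5/64) + 47/138·161/376 = 1/8 ✓
b·Ac²: 4/15·(-45/896) + 47/138·1495/5264 = 1/12 ✓
b·A²c: 47/138·23/188 = 1/24 ✓; 4 stages ⇒ order 4.

4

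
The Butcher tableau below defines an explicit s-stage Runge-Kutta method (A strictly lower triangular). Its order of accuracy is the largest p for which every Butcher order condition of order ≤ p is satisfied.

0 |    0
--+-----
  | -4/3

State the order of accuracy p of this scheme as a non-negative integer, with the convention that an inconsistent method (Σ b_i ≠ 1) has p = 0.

0

b = (-4/3)
c = (0)
Σ b_i: (-4/3)·1 = -4/3 ≠ 1 ⇒ order 0.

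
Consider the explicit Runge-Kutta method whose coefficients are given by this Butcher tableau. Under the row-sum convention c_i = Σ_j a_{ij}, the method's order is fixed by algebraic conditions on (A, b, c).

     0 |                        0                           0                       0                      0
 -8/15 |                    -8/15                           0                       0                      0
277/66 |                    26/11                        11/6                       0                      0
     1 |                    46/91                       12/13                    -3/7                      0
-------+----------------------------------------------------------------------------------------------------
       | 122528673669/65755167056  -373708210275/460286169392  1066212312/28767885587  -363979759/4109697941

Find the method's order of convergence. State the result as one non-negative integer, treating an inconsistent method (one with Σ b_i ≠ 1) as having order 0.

b = (122528673669/65755167056, -373708210275/460286169392, 1066212312/28767885587, -363979759/4109697941)
c = (0, -8/15, 277/66, 1)
Ac = (0, 0, -44/45, -22933/10010)
Σ b_i: 122528673669/65755167056·1 + (-373708210275/460286169392)·1 + 1066212312/28767885587·1 + (-363979759/4109697941)·1 = 1 ✓
b·c: (-373708210275/460286169392)·(-8/15) + 1066212312/28767885587·277/66 + (-363979759/4109697941)·1 = 1/2 ✓
b·c²: (-373708210275/460286169392)·64/225 + 1066212312/28767885587·76729/4356 + (-363979759/4109697941)·1 = 1/3 ✓
b·Ac: 1066212312/28767885587·(-44/45) + (-363979759/4109697941)·(-22933/10010) = 1/6 ✓
b·c³: (-373708210275/460286169392)·(-512/3375) + 1066212312/28767885587·21253933/287496 + (-363979759/4109697941)·1 = 5644281949862/2034300480795 ≠ 1/4 ⇒ order 3.
b·(c∘Ac): 1066212312/28767885587·(-554/135) + (-363979759/4109697941)·(-22933/10010) = 131557220029/2589109702830 ≠ 1/8
b·Ac²: 1066212312/28767885587·352/675 + (-363979759/4109697941)·(-8023199/1101100) = 5408527805981/8137201923180 ≠ 1/12
b·A²c: (-363979759/4109697941)·44/105 = -16015109396/431518283805 ≠ 1/24

3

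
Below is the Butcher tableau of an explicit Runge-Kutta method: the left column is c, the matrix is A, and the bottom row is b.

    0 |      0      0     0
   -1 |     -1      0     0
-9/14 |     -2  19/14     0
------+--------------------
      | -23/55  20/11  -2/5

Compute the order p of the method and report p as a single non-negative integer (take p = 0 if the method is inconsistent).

1

b = (-23/55, 20/11, -2/5)
c = (0, -1, -9/14)
Ac = (0, 0, -19/14)
Σ b_i: (-23/55)·1 + 20/11·1 + (-2/5)·1 = 1 ✓
b·c: 20/11·(-1) + (-2/5)·(-9/14) = -601/385 ≠ 1/2 ⇒ order 1.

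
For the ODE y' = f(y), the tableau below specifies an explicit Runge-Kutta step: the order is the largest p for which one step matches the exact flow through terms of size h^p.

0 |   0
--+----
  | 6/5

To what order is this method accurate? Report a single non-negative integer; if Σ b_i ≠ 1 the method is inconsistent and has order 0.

b = (6/5)
c = (0)
Σ b_i: 6/5·1 = 6/5 ≠ 1 ⇒ order 0.

0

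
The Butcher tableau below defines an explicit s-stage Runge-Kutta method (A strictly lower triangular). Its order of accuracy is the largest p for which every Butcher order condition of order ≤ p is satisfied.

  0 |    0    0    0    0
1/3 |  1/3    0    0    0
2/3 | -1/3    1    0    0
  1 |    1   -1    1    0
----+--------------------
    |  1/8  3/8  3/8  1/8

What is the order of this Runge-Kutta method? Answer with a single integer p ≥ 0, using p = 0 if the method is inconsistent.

4

b = (1/8, 3/8, 3/8, 1/8)
c = (0, 1/3, 2/3, 1)
Ac = (0, 0, 1/3, 1/3)
Σ b_i: 1/8·1 + 3/8·1 + 3/8·1 + 1/8·1 = 1 ✓
b·c: 3/8·1/3 + 3/8·2/3 + 1/8·1 = 1/2 ✓
b·c²: 3/8·1/9 + 3/8·4/9 + 1/8·1 = 1/3 ✓
b·Ac: 3/8·1/3 + 1/8·1/3 = 1/6 ✓
b·c³: 3/8·1/27 + 3/8·8/27 + 1/8·1 = 1/4 ✓
b·(c∘Ac): 3/8·2/9 + 1/8·1/3 = 1/8 ✓
b·Ac²: 3/8·1/9 + 1/8·1/3 = 1/12 ✓
b·A²c: 1/8·1/3 = 1/24 ✓; 4 stages ⇒ order 4.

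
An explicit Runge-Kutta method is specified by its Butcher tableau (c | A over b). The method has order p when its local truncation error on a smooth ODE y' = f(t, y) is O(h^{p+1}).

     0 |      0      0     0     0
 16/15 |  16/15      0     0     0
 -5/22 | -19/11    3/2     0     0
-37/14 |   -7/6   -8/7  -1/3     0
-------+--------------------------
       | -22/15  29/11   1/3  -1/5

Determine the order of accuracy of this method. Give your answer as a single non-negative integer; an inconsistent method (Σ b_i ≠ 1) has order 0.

0

b = (-22/15, 29/11, 1/3, -1/5)
c = (0, 16/15, -5/22, -37/14)
Ac = (0, 0, 8/5, -2641/2310)
Σ b_i: (-22/15)·1 + 29/11·1 + 1/3·1 + (-1/5)·1 = 43/33 ≠ 1 ⇒ order 0.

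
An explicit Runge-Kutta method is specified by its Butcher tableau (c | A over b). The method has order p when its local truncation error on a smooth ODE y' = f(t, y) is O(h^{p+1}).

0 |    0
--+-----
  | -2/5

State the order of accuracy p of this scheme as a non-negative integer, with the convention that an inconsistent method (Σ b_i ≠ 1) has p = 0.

0

b = (-2/5)
c = (0)
Σ b_i: (-2/5)·1 = -2/5 ≠ 1 ⇒ order 0.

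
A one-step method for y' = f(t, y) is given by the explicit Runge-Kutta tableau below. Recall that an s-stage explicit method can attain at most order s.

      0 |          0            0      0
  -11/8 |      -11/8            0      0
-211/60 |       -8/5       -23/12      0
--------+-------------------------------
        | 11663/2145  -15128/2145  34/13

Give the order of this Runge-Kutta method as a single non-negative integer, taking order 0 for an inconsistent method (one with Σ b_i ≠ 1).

2

b = (11663/2145, -15128/2145, 34/13)
c = (0, -11/8, -211/60)
Ac = (0, 0, 253/96)
Σ b_i: 11663/2145·1 + (-15128/2145)·1 + 34/13·1 = 1 ✓
b·c: (-15128/2145)·(-11/8) + 34/13·(-211/60) = 1/2 ✓
b·c²: (-15128/2145)·121/64 + 34/13·44521/3600 = 222421/11700 ≠ 1/3 ⇒ order 2.
b·Ac: 34/13·253/96 = 4301/624 ≠ 1/6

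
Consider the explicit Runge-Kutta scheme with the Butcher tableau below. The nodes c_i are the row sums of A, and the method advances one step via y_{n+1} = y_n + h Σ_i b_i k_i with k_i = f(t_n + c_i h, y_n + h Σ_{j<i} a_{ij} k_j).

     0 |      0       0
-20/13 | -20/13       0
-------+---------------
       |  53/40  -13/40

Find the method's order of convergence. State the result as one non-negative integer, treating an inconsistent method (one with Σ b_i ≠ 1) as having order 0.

b = (53/40, -13/40)
c = (0, -20/13)
Σ b_i: 53/40·1 + (-13/40)·1 = 1 ✓
b·c: (-13/40)·(-20/13) = 1/2 ✓; 2 stages ⇒ order 2.

2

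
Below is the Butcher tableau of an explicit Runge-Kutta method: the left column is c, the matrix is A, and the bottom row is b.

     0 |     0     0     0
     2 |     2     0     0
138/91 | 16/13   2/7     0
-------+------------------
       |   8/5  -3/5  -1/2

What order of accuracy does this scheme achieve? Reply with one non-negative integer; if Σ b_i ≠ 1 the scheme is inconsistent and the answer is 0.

b = (8/5, -3/5, -1/2)
c = (0, 2, 138/91)
Ac = (0, 0, 4/7)
Σ b_i: 8/5·1 + (-3/5)·1 + (-1/2)·1 = 1/2 ≠ 1 ⇒ order 0.

0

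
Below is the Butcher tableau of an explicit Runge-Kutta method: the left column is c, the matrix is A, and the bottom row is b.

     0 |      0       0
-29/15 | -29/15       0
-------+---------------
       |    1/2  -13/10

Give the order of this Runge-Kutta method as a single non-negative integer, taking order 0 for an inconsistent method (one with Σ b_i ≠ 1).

0

b = (1/2, -13/10)
c = (0, -29/15)
Σ b_i: 1/2·1 + (-13/10)·1 = -4/5 ≠ 1 ⇒ order 0.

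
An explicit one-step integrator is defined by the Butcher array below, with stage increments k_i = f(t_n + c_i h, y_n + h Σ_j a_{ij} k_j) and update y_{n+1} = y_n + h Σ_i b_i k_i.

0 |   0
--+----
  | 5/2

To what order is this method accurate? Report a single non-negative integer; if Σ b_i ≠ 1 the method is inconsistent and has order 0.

b = (5/2)
c = (0)
Σ b_i: 5/2·1 = 5/2 ≠ 1 ⇒ order 0.

0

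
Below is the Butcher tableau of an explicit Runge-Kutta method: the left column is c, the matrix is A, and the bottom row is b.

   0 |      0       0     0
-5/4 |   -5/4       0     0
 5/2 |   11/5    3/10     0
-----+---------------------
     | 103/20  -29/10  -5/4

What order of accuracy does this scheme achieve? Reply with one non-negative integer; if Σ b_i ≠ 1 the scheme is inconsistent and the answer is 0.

2

b = (103/20, -29/10, -5/4)
c = (0, -5/4, 5/2)
Ac = (0, 0, -3/8)
Σ b_i: 103/20·1 + (-29/10)·1 + (-5/4)·1 = 1 ✓
b·c: (-29/10)·(-5/4) + (-5/4)·5/2 = 1/2 ✓
b·c²: (-29/10)·25/16 + (-5/4)·25/4 = -395/32 ≠ 1/3 ⇒ order 2.
b·Ac: (-5/4)·(-3/8) = 15/32 ≠ 1/6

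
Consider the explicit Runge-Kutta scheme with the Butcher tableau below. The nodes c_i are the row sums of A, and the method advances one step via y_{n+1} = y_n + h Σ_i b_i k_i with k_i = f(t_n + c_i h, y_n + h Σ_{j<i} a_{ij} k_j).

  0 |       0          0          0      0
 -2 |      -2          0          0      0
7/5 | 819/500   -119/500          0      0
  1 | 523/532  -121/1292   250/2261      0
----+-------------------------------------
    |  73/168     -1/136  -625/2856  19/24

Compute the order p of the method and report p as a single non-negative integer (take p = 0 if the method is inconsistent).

b = (73/168, -1/136, -625/2856, 19/24)
c = (0, -2, 7/5, 1)
Ac = (0, 0, 119/250, 13/38)
Σ b_i: 73/168·1 + (-1/136)·1 + (-625/2856)·1 + 19/24·1 = 1 ✓
b·c: (-1/136)·(-2) + (-625/2856)·7/5 + 19/24·1 = 1/2 ✓
b·c²: (-1/136)·4 + (-625/2856)·49/25 + 19/24·1 = 1/3 ✓
b·Ac: (-625/2856)·119/250 + 19/24·13/38 = 1/6 ✓
b·c³: (-1/136)·(-8) + (-625/2856)·343/125 + 19/24·1 = 1/4 ✓
b·(c∘Ac): (-625/2856)·833/1250 + 19/24·13/38 = 1/8 ✓
b·Ac²: (-625/2856)·(-119/125) + 19/24·(-3/19) = 1/12 ✓
b·A²c: 19/24·1/19 = 1/24 ✓; 4 stages ⇒ order 4.

4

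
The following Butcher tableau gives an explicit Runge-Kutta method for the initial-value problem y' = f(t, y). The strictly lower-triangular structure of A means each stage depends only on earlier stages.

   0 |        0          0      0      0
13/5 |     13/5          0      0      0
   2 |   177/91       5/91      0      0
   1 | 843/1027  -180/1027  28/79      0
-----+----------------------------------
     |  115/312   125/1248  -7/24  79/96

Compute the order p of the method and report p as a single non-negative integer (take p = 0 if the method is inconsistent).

b = (115/312, 125/1248, -7/24, 79/96)
c = (0, 13/5, 2, 1)
Ac = (0, 0, 1/7, 20/79)
Σ b_i: 115/312·1 + 125/1248·1 + (-7/24)·1 + 79/96·1 = 1 ✓
b·c: 125/1248·13/5 + (-7/24)·2 + 79/96·1 = 1/2 ✓
b·c²: 125/1248·169/25 + (-7/24)·4 + 79/96·1 = 1/3 ✓
b·Ac: (-7/24)·1/7 + 79/96·20/79 = 1/6 ✓
b·c³: 125/1248·2197/125 + (-7/24)·8 + 79/96·1 = 1/4 ✓
b·(c∘Ac): (-7/24)·2/7 + 79/96·20/79 = 1/8 ✓
b·Ac²: (-7/24)·13/35 + 79/96·92/395 = 1/12 ✓
b·A²c: 79/96·4/79 = 1/24 ✓; 4 stages ⇒ order 4.

4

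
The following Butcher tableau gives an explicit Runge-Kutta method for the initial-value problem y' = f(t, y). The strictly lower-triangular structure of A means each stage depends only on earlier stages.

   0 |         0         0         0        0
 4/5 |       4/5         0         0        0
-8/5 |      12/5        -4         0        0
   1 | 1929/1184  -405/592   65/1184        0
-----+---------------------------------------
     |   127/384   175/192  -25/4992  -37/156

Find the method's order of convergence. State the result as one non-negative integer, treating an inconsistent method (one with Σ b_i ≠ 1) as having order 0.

4

b = (127/384, 175/192, -25/4992, -37/156)
c = (0, 4/5, -8/5, 1)
Ac = (0, 0, -16/5, -47/74)
Σ b_i: 127/384·1 + 175/192·1 + (-25/4992)·1 + (-37/156)·1 = 1 ✓
b·c: 175/192·4/5 + (-25/4992)·(-8/5) + (-37/156)·1 = 1/2 ✓
b·c²: 175/192·16/25 + (-25/4992)·64/25 + (-37/156)·1 = 1/3 ✓
b·Ac: (-25/4992)·(-16/5) + (-37/156)·(-47/74) = 1/6 ✓
b·c³: 175/192·64/125 + (-25/4992)·(-512/125) + (-37/156)·1 = 1/4 ✓
b·(c∘Ac): (-25/4992)·128/25 + (-37/156)·(-47/74) = 1/8 ✓
b·Ac²: (-25/4992)·(-64/25) + (-37/156)·(-11/37) = 1/12 ✓
b·A²c: (-37/156)·(-13/74) = 1/24 ✓; 4 stages ⇒ order 4.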